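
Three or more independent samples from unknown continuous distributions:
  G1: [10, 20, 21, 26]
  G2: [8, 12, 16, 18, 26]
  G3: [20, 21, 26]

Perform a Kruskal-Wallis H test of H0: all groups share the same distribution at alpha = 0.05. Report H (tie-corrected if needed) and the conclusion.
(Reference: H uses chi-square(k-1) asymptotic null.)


Step 1: Combine all N = 12 observations and assign midranks.
sorted (value, group, rank): (8,G2,1), (10,G1,2), (12,G2,3), (16,G2,4), (18,G2,5), (20,G1,6.5), (20,G3,6.5), (21,G1,8.5), (21,G3,8.5), (26,G1,11), (26,G2,11), (26,G3,11)
Step 2: Sum ranks within each group.
R_1 = 28 (n_1 = 4)
R_2 = 24 (n_2 = 5)
R_3 = 26 (n_3 = 3)
Step 3: H = 12/(N(N+1)) * sum(R_i^2/n_i) - 3(N+1)
     = 12/(12*13) * (28^2/4 + 24^2/5 + 26^2/3) - 3*13
     = 0.076923 * 536.533 - 39
     = 2.271795.
Step 4: Ties present; correction factor C = 1 - 36/(12^3 - 12) = 0.979021. Corrected H = 2.271795 / 0.979021 = 2.320476.
Step 5: Under H0, H ~ chi^2(2); p-value = 0.313412.
Step 6: alpha = 0.05. fail to reject H0.

H = 2.3205, df = 2, p = 0.313412, fail to reject H0.


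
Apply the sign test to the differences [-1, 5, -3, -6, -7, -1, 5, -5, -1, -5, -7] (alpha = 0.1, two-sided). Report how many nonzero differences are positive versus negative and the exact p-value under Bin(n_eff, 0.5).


Step 1: Discard zero differences. Original n = 11; n_eff = number of nonzero differences = 11.
Nonzero differences (with sign): -1, +5, -3, -6, -7, -1, +5, -5, -1, -5, -7
Step 2: Count signs: positive = 2, negative = 9.
Step 3: Under H0: P(positive) = 0.5, so the number of positives S ~ Bin(11, 0.5).
Step 4: Two-sided exact p-value = sum of Bin(11,0.5) probabilities at or below the observed probability = 0.065430.
Step 5: alpha = 0.1. reject H0.

n_eff = 11, pos = 2, neg = 9, p = 0.065430, reject H0.


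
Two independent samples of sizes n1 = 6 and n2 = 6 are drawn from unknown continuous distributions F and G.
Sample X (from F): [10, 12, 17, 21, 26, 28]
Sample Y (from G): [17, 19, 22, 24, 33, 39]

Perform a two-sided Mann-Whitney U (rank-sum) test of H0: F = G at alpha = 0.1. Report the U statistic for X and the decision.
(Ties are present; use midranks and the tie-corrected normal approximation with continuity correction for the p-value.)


Step 1: Combine and sort all 12 observations; assign midranks.
sorted (value, group): (10,X), (12,X), (17,X), (17,Y), (19,Y), (21,X), (22,Y), (24,Y), (26,X), (28,X), (33,Y), (39,Y)
ranks: 10->1, 12->2, 17->3.5, 17->3.5, 19->5, 21->6, 22->7, 24->8, 26->9, 28->10, 33->11, 39->12
Step 2: Rank sum for X: R1 = 1 + 2 + 3.5 + 6 + 9 + 10 = 31.5.
Step 3: U_X = R1 - n1(n1+1)/2 = 31.5 - 6*7/2 = 31.5 - 21 = 10.5.
       U_Y = n1*n2 - U_X = 36 - 10.5 = 25.5.
Step 4: Ties are present, so use the tie-corrected normal approximation (with continuity correction) for the p-value.
Step 5: p-value = 0.261496; compare to alpha = 0.1. fail to reject H0.

U_X = 10.5, p = 0.261496, fail to reject H0 at alpha = 0.1.


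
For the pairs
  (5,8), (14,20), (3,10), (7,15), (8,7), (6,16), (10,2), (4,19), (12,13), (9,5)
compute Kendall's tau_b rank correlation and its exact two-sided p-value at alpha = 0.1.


Step 1: Enumerate the 45 unordered pairs (i,j) with i<j and classify each by sign(x_j-x_i) * sign(y_j-y_i).
  (1,2):dx=+9,dy=+12->C; (1,3):dx=-2,dy=+2->D; (1,4):dx=+2,dy=+7->C; (1,5):dx=+3,dy=-1->D
  (1,6):dx=+1,dy=+8->C; (1,7):dx=+5,dy=-6->D; (1,8):dx=-1,dy=+11->D; (1,9):dx=+7,dy=+5->C
  (1,10):dx=+4,dy=-3->D; (2,3):dx=-11,dy=-10->C; (2,4):dx=-7,dy=-5->C; (2,5):dx=-6,dy=-13->C
  (2,6):dx=-8,dy=-4->C; (2,7):dx=-4,dy=-18->C; (2,8):dx=-10,dy=-1->C; (2,9):dx=-2,dy=-7->C
  (2,10):dx=-5,dy=-15->C; (3,4):dx=+4,dy=+5->C; (3,5):dx=+5,dy=-3->D; (3,6):dx=+3,dy=+6->C
  (3,7):dx=+7,dy=-8->D; (3,8):dx=+1,dy=+9->C; (3,9):dx=+9,dy=+3->C; (3,10):dx=+6,dy=-5->D
  (4,5):dx=+1,dy=-8->D; (4,6):dx=-1,dy=+1->D; (4,7):dx=+3,dy=-13->D; (4,8):dx=-3,dy=+4->D
  (4,9):dx=+5,dy=-2->D; (4,10):dx=+2,dy=-10->D; (5,6):dx=-2,dy=+9->D; (5,7):dx=+2,dy=-5->D
  (5,8):dx=-4,dy=+12->D; (5,9):dx=+4,dy=+6->C; (5,10):dx=+1,dy=-2->D; (6,7):dx=+4,dy=-14->D
  (6,8):dx=-2,dy=+3->D; (6,9):dx=+6,dy=-3->D; (6,10):dx=+3,dy=-11->D; (7,8):dx=-6,dy=+17->D
  (7,9):dx=+2,dy=+11->C; (7,10):dx=-1,dy=+3->D; (8,9):dx=+8,dy=-6->D; (8,10):dx=+5,dy=-14->D
  (9,10):dx=-3,dy=-8->C
Step 2: C = 19, D = 26, total pairs = 45.
Step 3: tau = (C - D)/(n(n-1)/2) = (19 - 26)/45 = -0.155556.
Step 4: Exact two-sided p-value (enumerate n! = 3628800 permutations of y under H0): p = 0.600654.
Step 5: alpha = 0.1. fail to reject H0.

tau_b = -0.1556 (C=19, D=26), p = 0.600654, fail to reject H0.


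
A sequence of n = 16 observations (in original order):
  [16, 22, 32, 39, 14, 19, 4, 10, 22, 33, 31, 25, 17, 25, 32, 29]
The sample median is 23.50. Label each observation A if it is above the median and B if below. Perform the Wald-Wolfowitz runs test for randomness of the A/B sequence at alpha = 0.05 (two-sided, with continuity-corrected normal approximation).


Step 1: Compute median = 23.50; label A = above, B = below.
Labels in order: BBAABBBBBAAABAAA  (n_A = 8, n_B = 8)
Step 2: Count runs R = 6.
Step 3: Under H0 (random ordering), E[R] = 2*n_A*n_B/(n_A+n_B) + 1 = 2*8*8/16 + 1 = 9.0000.
        Var[R] = 2*n_A*n_B*(2*n_A*n_B - n_A - n_B) / ((n_A+n_B)^2 * (n_A+n_B-1)) = 14336/3840 = 3.7333.
        SD[R] = 1.9322.
Step 4: Continuity-corrected z = (R + 0.5 - E[R]) / SD[R] = (6 + 0.5 - 9.0000) / 1.9322 = -1.2939.
Step 5: Two-sided p-value via normal approximation = 2*(1 - Phi(|z|)) = 0.195709.
Step 6: alpha = 0.05. fail to reject H0.

R = 6, z = -1.2939, p = 0.195709, fail to reject H0.


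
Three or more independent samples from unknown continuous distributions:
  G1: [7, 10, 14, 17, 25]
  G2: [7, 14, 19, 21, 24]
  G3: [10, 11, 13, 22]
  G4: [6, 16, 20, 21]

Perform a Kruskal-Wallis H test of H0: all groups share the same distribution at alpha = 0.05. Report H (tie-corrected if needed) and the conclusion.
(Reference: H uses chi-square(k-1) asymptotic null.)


Step 1: Combine all N = 18 observations and assign midranks.
sorted (value, group, rank): (6,G4,1), (7,G1,2.5), (7,G2,2.5), (10,G1,4.5), (10,G3,4.5), (11,G3,6), (13,G3,7), (14,G1,8.5), (14,G2,8.5), (16,G4,10), (17,G1,11), (19,G2,12), (20,G4,13), (21,G2,14.5), (21,G4,14.5), (22,G3,16), (24,G2,17), (25,G1,18)
Step 2: Sum ranks within each group.
R_1 = 44.5 (n_1 = 5)
R_2 = 54.5 (n_2 = 5)
R_3 = 33.5 (n_3 = 4)
R_4 = 38.5 (n_4 = 4)
Step 3: H = 12/(N(N+1)) * sum(R_i^2/n_i) - 3(N+1)
     = 12/(18*19) * (44.5^2/5 + 54.5^2/5 + 33.5^2/4 + 38.5^2/4) - 3*19
     = 0.035088 * 1641.22 - 57
     = 0.586842.
Step 4: Ties present; correction factor C = 1 - 24/(18^3 - 18) = 0.995872. Corrected H = 0.586842 / 0.995872 = 0.589275.
Step 5: Under H0, H ~ chi^2(3); p-value = 0.898883.
Step 6: alpha = 0.05. fail to reject H0.

H = 0.5893, df = 3, p = 0.898883, fail to reject H0.


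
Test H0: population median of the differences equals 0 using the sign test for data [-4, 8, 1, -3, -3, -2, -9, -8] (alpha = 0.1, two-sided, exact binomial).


Step 1: Discard zero differences. Original n = 8; n_eff = number of nonzero differences = 8.
Nonzero differences (with sign): -4, +8, +1, -3, -3, -2, -9, -8
Step 2: Count signs: positive = 2, negative = 6.
Step 3: Under H0: P(positive) = 0.5, so the number of positives S ~ Bin(8, 0.5).
Step 4: Two-sided exact p-value = sum of Bin(8,0.5) probabilities at or below the observed probability = 0.289062.
Step 5: alpha = 0.1. fail to reject H0.

n_eff = 8, pos = 2, neg = 6, p = 0.289062, fail to reject H0.


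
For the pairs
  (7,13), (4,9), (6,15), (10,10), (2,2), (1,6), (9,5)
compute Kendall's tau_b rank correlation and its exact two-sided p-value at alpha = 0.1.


Step 1: Enumerate the 21 unordered pairs (i,j) with i<j and classify each by sign(x_j-x_i) * sign(y_j-y_i).
  (1,2):dx=-3,dy=-4->C; (1,3):dx=-1,dy=+2->D; (1,4):dx=+3,dy=-3->D; (1,5):dx=-5,dy=-11->C
  (1,6):dx=-6,dy=-7->C; (1,7):dx=+2,dy=-8->D; (2,3):dx=+2,dy=+6->C; (2,4):dx=+6,dy=+1->C
  (2,5):dx=-2,dy=-7->C; (2,6):dx=-3,dy=-3->C; (2,7):dx=+5,dy=-4->D; (3,4):dx=+4,dy=-5->D
  (3,5):dx=-4,dy=-13->C; (3,6):dx=-5,dy=-9->C; (3,7):dx=+3,dy=-10->D; (4,5):dx=-8,dy=-8->C
  (4,6):dx=-9,dy=-4->C; (4,7):dx=-1,dy=-5->C; (5,6):dx=-1,dy=+4->D; (5,7):dx=+7,dy=+3->C
  (6,7):dx=+8,dy=-1->D
Step 2: C = 13, D = 8, total pairs = 21.
Step 3: tau = (C - D)/(n(n-1)/2) = (13 - 8)/21 = 0.238095.
Step 4: Exact two-sided p-value (enumerate n! = 5040 permutations of y under H0): p = 0.561905.
Step 5: alpha = 0.1. fail to reject H0.

tau_b = 0.2381 (C=13, D=8), p = 0.561905, fail to reject H0.


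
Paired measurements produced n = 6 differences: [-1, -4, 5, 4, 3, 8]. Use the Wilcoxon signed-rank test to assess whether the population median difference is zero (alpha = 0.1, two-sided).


Step 1: Drop any zero differences (none here) and take |d_i|.
|d| = [1, 4, 5, 4, 3, 8]
Step 2: Midrank |d_i| (ties get averaged ranks).
ranks: |1|->1, |4|->3.5, |5|->5, |4|->3.5, |3|->2, |8|->6
Step 3: Attach original signs; sum ranks with positive sign and with negative sign.
W+ = 5 + 3.5 + 2 + 6 = 16.5
W- = 1 + 3.5 = 4.5
(Check: W+ + W- = 21 should equal n(n+1)/2 = 21.)
Step 4: Test statistic W = min(W+, W-) = 4.5.
Step 5: Ties in |d|, so use the tie-corrected normal approximation.
        E[W] = n(n+1)/4 = 6*7/4 = 10.5.
        Tie groups: |d|=4 (t=2); sum(t^3 - t) = 6.
        Var[W] = n(n+1)(2n+1)/24 - sum(t^3-t)/48 = 546/24 - 6/48 = 22.625.
        z = (W - E[W]) / sqrt(Var[W]) = (4.5 - 10.5) / 4.7566 = -1.2614.
        Two-sided p = 2*Phi(z) = 0.207160.
Step 6: alpha = 0.1. fail to reject H0.

W+ = 16.5, W- = 4.5, W = min = 4.5, p = 0.207160, fail to reject H0.


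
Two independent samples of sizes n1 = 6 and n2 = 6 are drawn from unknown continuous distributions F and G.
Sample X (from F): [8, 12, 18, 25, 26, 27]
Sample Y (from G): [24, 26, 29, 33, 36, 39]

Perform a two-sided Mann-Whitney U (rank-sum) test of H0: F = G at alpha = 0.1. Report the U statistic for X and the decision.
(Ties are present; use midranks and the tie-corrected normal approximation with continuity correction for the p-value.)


Step 1: Combine and sort all 12 observations; assign midranks.
sorted (value, group): (8,X), (12,X), (18,X), (24,Y), (25,X), (26,X), (26,Y), (27,X), (29,Y), (33,Y), (36,Y), (39,Y)
ranks: 8->1, 12->2, 18->3, 24->4, 25->5, 26->6.5, 26->6.5, 27->8, 29->9, 33->10, 36->11, 39->12
Step 2: Rank sum for X: R1 = 1 + 2 + 3 + 5 + 6.5 + 8 = 25.5.
Step 3: U_X = R1 - n1(n1+1)/2 = 25.5 - 6*7/2 = 25.5 - 21 = 4.5.
       U_Y = n1*n2 - U_X = 36 - 4.5 = 31.5.
Step 4: Ties are present, so use the tie-corrected normal approximation (with continuity correction) for the p-value.
Step 5: p-value = 0.037041; compare to alpha = 0.1. reject H0.

U_X = 4.5, p = 0.037041, reject H0 at alpha = 0.1.


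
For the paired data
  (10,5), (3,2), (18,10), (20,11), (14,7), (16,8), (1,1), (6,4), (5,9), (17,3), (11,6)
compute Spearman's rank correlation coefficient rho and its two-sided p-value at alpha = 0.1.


Step 1: Rank x and y separately (midranks; no ties here).
rank(x): 10->5, 3->2, 18->10, 20->11, 14->7, 16->8, 1->1, 6->4, 5->3, 17->9, 11->6
rank(y): 5->5, 2->2, 10->10, 11->11, 7->7, 8->8, 1->1, 4->4, 9->9, 3->3, 6->6
Step 2: d_i = R_x(i) - R_y(i); compute d_i^2.
  (5-5)^2=0, (2-2)^2=0, (10-10)^2=0, (11-11)^2=0, (7-7)^2=0, (8-8)^2=0, (1-1)^2=0, (4-4)^2=0, (3-9)^2=36, (9-3)^2=36, (6-6)^2=0
sum(d^2) = 72.
Step 3: rho = 1 - 6*72 / (11*(11^2 - 1)) = 1 - 432/1320 = 0.672727.
Step 4: Under H0, t = rho * sqrt((n-2)/(1-rho^2)) = 2.7277 ~ t(9).
Step 5: Two-sided p-value from the t-distribution with 9 df = 0.023313.
Step 6: alpha = 0.1. reject H0.

rho = 0.6727, p = 0.023313, reject H0 at alpha = 0.1.


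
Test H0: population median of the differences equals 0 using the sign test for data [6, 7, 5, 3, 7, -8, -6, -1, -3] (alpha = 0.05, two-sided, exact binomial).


Step 1: Discard zero differences. Original n = 9; n_eff = number of nonzero differences = 9.
Nonzero differences (with sign): +6, +7, +5, +3, +7, -8, -6, -1, -3
Step 2: Count signs: positive = 5, negative = 4.
Step 3: Under H0: P(positive) = 0.5, so the number of positives S ~ Bin(9, 0.5).
Step 4: Two-sided exact p-value = sum of Bin(9,0.5) probabilities at or below the observed probability = 1.000000.
Step 5: alpha = 0.05. fail to reject H0.

n_eff = 9, pos = 5, neg = 4, p = 1.000000, fail to reject H0.


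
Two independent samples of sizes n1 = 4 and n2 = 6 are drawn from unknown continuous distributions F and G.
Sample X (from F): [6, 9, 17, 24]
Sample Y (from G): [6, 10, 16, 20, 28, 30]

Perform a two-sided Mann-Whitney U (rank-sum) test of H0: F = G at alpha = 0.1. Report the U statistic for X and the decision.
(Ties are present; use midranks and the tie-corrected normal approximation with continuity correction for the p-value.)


Step 1: Combine and sort all 10 observations; assign midranks.
sorted (value, group): (6,X), (6,Y), (9,X), (10,Y), (16,Y), (17,X), (20,Y), (24,X), (28,Y), (30,Y)
ranks: 6->1.5, 6->1.5, 9->3, 10->4, 16->5, 17->6, 20->7, 24->8, 28->9, 30->10
Step 2: Rank sum for X: R1 = 1.5 + 3 + 6 + 8 = 18.5.
Step 3: U_X = R1 - n1(n1+1)/2 = 18.5 - 4*5/2 = 18.5 - 10 = 8.5.
       U_Y = n1*n2 - U_X = 24 - 8.5 = 15.5.
Step 4: Ties are present, so use the tie-corrected normal approximation (with continuity correction) for the p-value.
Step 5: p-value = 0.521166; compare to alpha = 0.1. fail to reject H0.

U_X = 8.5, p = 0.521166, fail to reject H0 at alpha = 0.1.


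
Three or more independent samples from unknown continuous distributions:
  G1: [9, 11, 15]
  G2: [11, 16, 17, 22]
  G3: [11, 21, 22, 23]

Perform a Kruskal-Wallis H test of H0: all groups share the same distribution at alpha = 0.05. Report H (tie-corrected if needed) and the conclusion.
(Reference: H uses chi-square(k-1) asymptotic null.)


Step 1: Combine all N = 11 observations and assign midranks.
sorted (value, group, rank): (9,G1,1), (11,G1,3), (11,G2,3), (11,G3,3), (15,G1,5), (16,G2,6), (17,G2,7), (21,G3,8), (22,G2,9.5), (22,G3,9.5), (23,G3,11)
Step 2: Sum ranks within each group.
R_1 = 9 (n_1 = 3)
R_2 = 25.5 (n_2 = 4)
R_3 = 31.5 (n_3 = 4)
Step 3: H = 12/(N(N+1)) * sum(R_i^2/n_i) - 3(N+1)
     = 12/(11*12) * (9^2/3 + 25.5^2/4 + 31.5^2/4) - 3*12
     = 0.090909 * 437.625 - 36
     = 3.784091.
Step 4: Ties present; correction factor C = 1 - 30/(11^3 - 11) = 0.977273. Corrected H = 3.784091 / 0.977273 = 3.872093.
Step 5: Under H0, H ~ chi^2(2); p-value = 0.144273.
Step 6: alpha = 0.05. fail to reject H0.

H = 3.8721, df = 2, p = 0.144273, fail to reject H0.


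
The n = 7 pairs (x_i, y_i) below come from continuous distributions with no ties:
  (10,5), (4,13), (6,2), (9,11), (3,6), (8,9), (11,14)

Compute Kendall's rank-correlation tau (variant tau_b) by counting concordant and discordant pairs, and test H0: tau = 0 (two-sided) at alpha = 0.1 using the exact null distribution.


Step 1: Enumerate the 21 unordered pairs (i,j) with i<j and classify each by sign(x_j-x_i) * sign(y_j-y_i).
  (1,2):dx=-6,dy=+8->D; (1,3):dx=-4,dy=-3->C; (1,4):dx=-1,dy=+6->D; (1,5):dx=-7,dy=+1->D
  (1,6):dx=-2,dy=+4->D; (1,7):dx=+1,dy=+9->C; (2,3):dx=+2,dy=-11->D; (2,4):dx=+5,dy=-2->D
  (2,5):dx=-1,dy=-7->C; (2,6):dx=+4,dy=-4->D; (2,7):dx=+7,dy=+1->C; (3,4):dx=+3,dy=+9->C
  (3,5):dx=-3,dy=+4->D; (3,6):dx=+2,dy=+7->C; (3,7):dx=+5,dy=+12->C; (4,5):dx=-6,dy=-5->C
  (4,6):dx=-1,dy=-2->C; (4,7):dx=+2,dy=+3->C; (5,6):dx=+5,dy=+3->C; (5,7):dx=+8,dy=+8->C
  (6,7):dx=+3,dy=+5->C
Step 2: C = 13, D = 8, total pairs = 21.
Step 3: tau = (C - D)/(n(n-1)/2) = (13 - 8)/21 = 0.238095.
Step 4: Exact two-sided p-value (enumerate n! = 5040 permutations of y under H0): p = 0.561905.
Step 5: alpha = 0.1. fail to reject H0.

tau_b = 0.2381 (C=13, D=8), p = 0.561905, fail to reject H0.


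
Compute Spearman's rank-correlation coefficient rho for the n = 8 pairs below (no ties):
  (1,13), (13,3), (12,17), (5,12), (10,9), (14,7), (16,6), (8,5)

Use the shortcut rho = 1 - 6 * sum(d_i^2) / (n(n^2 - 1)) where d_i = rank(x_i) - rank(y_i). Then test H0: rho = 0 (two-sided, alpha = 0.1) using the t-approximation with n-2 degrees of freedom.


Step 1: Rank x and y separately (midranks; no ties here).
rank(x): 1->1, 13->6, 12->5, 5->2, 10->4, 14->7, 16->8, 8->3
rank(y): 13->7, 3->1, 17->8, 12->6, 9->5, 7->4, 6->3, 5->2
Step 2: d_i = R_x(i) - R_y(i); compute d_i^2.
  (1-7)^2=36, (6-1)^2=25, (5-8)^2=9, (2-6)^2=16, (4-5)^2=1, (7-4)^2=9, (8-3)^2=25, (3-2)^2=1
sum(d^2) = 122.
Step 3: rho = 1 - 6*122 / (8*(8^2 - 1)) = 1 - 732/504 = -0.452381.
Step 4: Under H0, t = rho * sqrt((n-2)/(1-rho^2)) = -1.2425 ~ t(6).
Step 5: Two-sided p-value from the t-distribution with 6 df = 0.260405.
Step 6: alpha = 0.1. fail to reject H0.

rho = -0.4524, p = 0.260405, fail to reject H0 at alpha = 0.1.


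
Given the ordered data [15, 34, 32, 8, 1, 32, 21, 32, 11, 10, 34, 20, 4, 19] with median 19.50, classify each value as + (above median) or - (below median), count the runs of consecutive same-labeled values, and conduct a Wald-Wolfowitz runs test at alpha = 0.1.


Step 1: Compute median = 19.50; label A = above, B = below.
Labels in order: BAABBAAABBAABB  (n_A = 7, n_B = 7)
Step 2: Count runs R = 7.
Step 3: Under H0 (random ordering), E[R] = 2*n_A*n_B/(n_A+n_B) + 1 = 2*7*7/14 + 1 = 8.0000.
        Var[R] = 2*n_A*n_B*(2*n_A*n_B - n_A - n_B) / ((n_A+n_B)^2 * (n_A+n_B-1)) = 8232/2548 = 3.2308.
        SD[R] = 1.7974.
Step 4: Continuity-corrected z = (R + 0.5 - E[R]) / SD[R] = (7 + 0.5 - 8.0000) / 1.7974 = -0.2782.
Step 5: Two-sided p-value via normal approximation = 2*(1 - Phi(|z|)) = 0.780879.
Step 6: alpha = 0.1. fail to reject H0.

R = 7, z = -0.2782, p = 0.780879, fail to reject H0.


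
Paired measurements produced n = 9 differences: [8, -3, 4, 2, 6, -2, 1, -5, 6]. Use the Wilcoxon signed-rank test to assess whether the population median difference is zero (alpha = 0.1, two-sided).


Step 1: Drop any zero differences (none here) and take |d_i|.
|d| = [8, 3, 4, 2, 6, 2, 1, 5, 6]
Step 2: Midrank |d_i| (ties get averaged ranks).
ranks: |8|->9, |3|->4, |4|->5, |2|->2.5, |6|->7.5, |2|->2.5, |1|->1, |5|->6, |6|->7.5
Step 3: Attach original signs; sum ranks with positive sign and with negative sign.
W+ = 9 + 5 + 2.5 + 7.5 + 1 + 7.5 = 32.5
W- = 4 + 2.5 + 6 = 12.5
(Check: W+ + W- = 45 should equal n(n+1)/2 = 45.)
Step 4: Test statistic W = min(W+, W-) = 12.5.
Step 5: Ties in |d|, so use the tie-corrected normal approximation.
        E[W] = n(n+1)/4 = 9*10/4 = 22.5.
        Tie groups: |d|=2 (t=2), |d|=6 (t=2); sum(t^3 - t) = 12.
        Var[W] = n(n+1)(2n+1)/24 - sum(t^3-t)/48 = 1710/24 - 12/48 = 71.
        z = (W - E[W]) / sqrt(Var[W]) = (12.5 - 22.5) / 8.4261 = -1.1868.
        Two-sided p = 2*Phi(z) = 0.235314.
Step 6: alpha = 0.1. fail to reject H0.

W+ = 32.5, W- = 12.5, W = min = 12.5, p = 0.235314, fail to reject H0.


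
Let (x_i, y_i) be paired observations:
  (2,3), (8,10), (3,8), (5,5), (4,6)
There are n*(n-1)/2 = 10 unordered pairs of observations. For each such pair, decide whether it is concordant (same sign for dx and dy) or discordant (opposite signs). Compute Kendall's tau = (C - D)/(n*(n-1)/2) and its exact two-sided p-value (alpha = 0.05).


Step 1: Enumerate the 10 unordered pairs (i,j) with i<j and classify each by sign(x_j-x_i) * sign(y_j-y_i).
  (1,2):dx=+6,dy=+7->C; (1,3):dx=+1,dy=+5->C; (1,4):dx=+3,dy=+2->C; (1,5):dx=+2,dy=+3->C
  (2,3):dx=-5,dy=-2->C; (2,4):dx=-3,dy=-5->C; (2,5):dx=-4,dy=-4->C; (3,4):dx=+2,dy=-3->D
  (3,5):dx=+1,dy=-2->D; (4,5):dx=-1,dy=+1->D
Step 2: C = 7, D = 3, total pairs = 10.
Step 3: tau = (C - D)/(n(n-1)/2) = (7 - 3)/10 = 0.400000.
Step 4: Exact two-sided p-value (enumerate n! = 120 permutations of y under H0): p = 0.483333.
Step 5: alpha = 0.05. fail to reject H0.

tau_b = 0.4000 (C=7, D=3), p = 0.483333, fail to reject H0.


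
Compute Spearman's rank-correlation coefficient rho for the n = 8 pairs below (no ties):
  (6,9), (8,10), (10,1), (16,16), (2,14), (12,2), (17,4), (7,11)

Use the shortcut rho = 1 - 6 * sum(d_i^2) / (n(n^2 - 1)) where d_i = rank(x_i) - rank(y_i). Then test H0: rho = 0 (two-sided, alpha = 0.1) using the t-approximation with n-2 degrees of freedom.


Step 1: Rank x and y separately (midranks; no ties here).
rank(x): 6->2, 8->4, 10->5, 16->7, 2->1, 12->6, 17->8, 7->3
rank(y): 9->4, 10->5, 1->1, 16->8, 14->7, 2->2, 4->3, 11->6
Step 2: d_i = R_x(i) - R_y(i); compute d_i^2.
  (2-4)^2=4, (4-5)^2=1, (5-1)^2=16, (7-8)^2=1, (1-7)^2=36, (6-2)^2=16, (8-3)^2=25, (3-6)^2=9
sum(d^2) = 108.
Step 3: rho = 1 - 6*108 / (8*(8^2 - 1)) = 1 - 648/504 = -0.285714.
Step 4: Under H0, t = rho * sqrt((n-2)/(1-rho^2)) = -0.7303 ~ t(6).
Step 5: Two-sided p-value from the t-distribution with 6 df = 0.492726.
Step 6: alpha = 0.1. fail to reject H0.

rho = -0.2857, p = 0.492726, fail to reject H0 at alpha = 0.1.


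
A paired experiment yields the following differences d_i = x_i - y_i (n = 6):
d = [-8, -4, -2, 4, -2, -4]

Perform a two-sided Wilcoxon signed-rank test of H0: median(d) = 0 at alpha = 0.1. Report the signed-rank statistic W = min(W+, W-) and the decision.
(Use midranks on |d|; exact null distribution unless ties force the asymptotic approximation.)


Step 1: Drop any zero differences (none here) and take |d_i|.
|d| = [8, 4, 2, 4, 2, 4]
Step 2: Midrank |d_i| (ties get averaged ranks).
ranks: |8|->6, |4|->4, |2|->1.5, |4|->4, |2|->1.5, |4|->4
Step 3: Attach original signs; sum ranks with positive sign and with negative sign.
W+ = 4 = 4
W- = 6 + 4 + 1.5 + 1.5 + 4 = 17
(Check: W+ + W- = 21 should equal n(n+1)/2 = 21.)
Step 4: Test statistic W = min(W+, W-) = 4.
Step 5: Ties in |d|, so use the tie-corrected normal approximation.
        E[W] = n(n+1)/4 = 6*7/4 = 10.5.
        Tie groups: |d|=2 (t=2), |d|=4 (t=3); sum(t^3 - t) = 30.
        Var[W] = n(n+1)(2n+1)/24 - sum(t^3-t)/48 = 546/24 - 30/48 = 22.125.
        z = (W - E[W]) / sqrt(Var[W]) = (4 - 10.5) / 4.7037 = -1.3819.
        Two-sided p = 2*Phi(z) = 0.167007.
Step 6: alpha = 0.1. fail to reject H0.

W+ = 4, W- = 17, W = min = 4, p = 0.167007, fail to reject H0.


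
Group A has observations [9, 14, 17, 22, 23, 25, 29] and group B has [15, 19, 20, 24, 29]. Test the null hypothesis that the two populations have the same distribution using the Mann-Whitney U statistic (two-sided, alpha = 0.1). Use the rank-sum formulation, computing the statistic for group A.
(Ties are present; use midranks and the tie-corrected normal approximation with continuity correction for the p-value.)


Step 1: Combine and sort all 12 observations; assign midranks.
sorted (value, group): (9,X), (14,X), (15,Y), (17,X), (19,Y), (20,Y), (22,X), (23,X), (24,Y), (25,X), (29,X), (29,Y)
ranks: 9->1, 14->2, 15->3, 17->4, 19->5, 20->6, 22->7, 23->8, 24->9, 25->10, 29->11.5, 29->11.5
Step 2: Rank sum for X: R1 = 1 + 2 + 4 + 7 + 8 + 10 + 11.5 = 43.5.
Step 3: U_X = R1 - n1(n1+1)/2 = 43.5 - 7*8/2 = 43.5 - 28 = 15.5.
       U_Y = n1*n2 - U_X = 35 - 15.5 = 19.5.
Step 4: Ties are present, so use the tie-corrected normal approximation (with continuity correction) for the p-value.
Step 5: p-value = 0.807210; compare to alpha = 0.1. fail to reject H0.

U_X = 15.5, p = 0.807210, fail to reject H0 at alpha = 0.1.


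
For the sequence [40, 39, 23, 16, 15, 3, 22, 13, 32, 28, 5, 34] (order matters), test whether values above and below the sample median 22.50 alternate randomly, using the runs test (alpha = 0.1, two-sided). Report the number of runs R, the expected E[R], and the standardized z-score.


Step 1: Compute median = 22.50; label A = above, B = below.
Labels in order: AAABBBBBAABA  (n_A = 6, n_B = 6)
Step 2: Count runs R = 5.
Step 3: Under H0 (random ordering), E[R] = 2*n_A*n_B/(n_A+n_B) + 1 = 2*6*6/12 + 1 = 7.0000.
        Var[R] = 2*n_A*n_B*(2*n_A*n_B - n_A - n_B) / ((n_A+n_B)^2 * (n_A+n_B-1)) = 4320/1584 = 2.7273.
        SD[R] = 1.6514.
Step 4: Continuity-corrected z = (R + 0.5 - E[R]) / SD[R] = (5 + 0.5 - 7.0000) / 1.6514 = -0.9083.
Step 5: Two-sided p-value via normal approximation = 2*(1 - Phi(|z|)) = 0.363722.
Step 6: alpha = 0.1. fail to reject H0.

R = 5, z = -0.9083, p = 0.363722, fail to reject H0.


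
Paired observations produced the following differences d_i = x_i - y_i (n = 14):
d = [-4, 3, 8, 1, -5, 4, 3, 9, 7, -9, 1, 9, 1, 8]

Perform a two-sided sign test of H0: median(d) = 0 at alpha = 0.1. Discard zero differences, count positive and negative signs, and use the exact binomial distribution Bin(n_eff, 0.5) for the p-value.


Step 1: Discard zero differences. Original n = 14; n_eff = number of nonzero differences = 14.
Nonzero differences (with sign): -4, +3, +8, +1, -5, +4, +3, +9, +7, -9, +1, +9, +1, +8
Step 2: Count signs: positive = 11, negative = 3.
Step 3: Under H0: P(positive) = 0.5, so the number of positives S ~ Bin(14, 0.5).
Step 4: Two-sided exact p-value = sum of Bin(14,0.5) probabilities at or below the observed probability = 0.057373.
Step 5: alpha = 0.1. reject H0.

n_eff = 14, pos = 11, neg = 3, p = 0.057373, reject H0.


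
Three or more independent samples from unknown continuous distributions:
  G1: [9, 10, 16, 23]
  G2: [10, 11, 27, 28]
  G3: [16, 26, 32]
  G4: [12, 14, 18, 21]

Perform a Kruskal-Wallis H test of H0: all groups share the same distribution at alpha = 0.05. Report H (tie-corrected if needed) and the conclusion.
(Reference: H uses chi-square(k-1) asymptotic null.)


Step 1: Combine all N = 15 observations and assign midranks.
sorted (value, group, rank): (9,G1,1), (10,G1,2.5), (10,G2,2.5), (11,G2,4), (12,G4,5), (14,G4,6), (16,G1,7.5), (16,G3,7.5), (18,G4,9), (21,G4,10), (23,G1,11), (26,G3,12), (27,G2,13), (28,G2,14), (32,G3,15)
Step 2: Sum ranks within each group.
R_1 = 22 (n_1 = 4)
R_2 = 33.5 (n_2 = 4)
R_3 = 34.5 (n_3 = 3)
R_4 = 30 (n_4 = 4)
Step 3: H = 12/(N(N+1)) * sum(R_i^2/n_i) - 3(N+1)
     = 12/(15*16) * (22^2/4 + 33.5^2/4 + 34.5^2/3 + 30^2/4) - 3*16
     = 0.050000 * 1023.31 - 48
     = 3.165625.
Step 4: Ties present; correction factor C = 1 - 12/(15^3 - 15) = 0.996429. Corrected H = 3.165625 / 0.996429 = 3.176971.
Step 5: Under H0, H ~ chi^2(3); p-value = 0.365136.
Step 6: alpha = 0.05. fail to reject H0.

H = 3.1770, df = 3, p = 0.365136, fail to reject H0.


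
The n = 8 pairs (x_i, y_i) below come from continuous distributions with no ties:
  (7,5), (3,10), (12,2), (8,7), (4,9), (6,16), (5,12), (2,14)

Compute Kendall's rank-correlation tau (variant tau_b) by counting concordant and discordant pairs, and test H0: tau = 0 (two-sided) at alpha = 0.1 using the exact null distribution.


Step 1: Enumerate the 28 unordered pairs (i,j) with i<j and classify each by sign(x_j-x_i) * sign(y_j-y_i).
  (1,2):dx=-4,dy=+5->D; (1,3):dx=+5,dy=-3->D; (1,4):dx=+1,dy=+2->C; (1,5):dx=-3,dy=+4->D
  (1,6):dx=-1,dy=+11->D; (1,7):dx=-2,dy=+7->D; (1,8):dx=-5,dy=+9->D; (2,3):dx=+9,dy=-8->D
  (2,4):dx=+5,dy=-3->D; (2,5):dx=+1,dy=-1->D; (2,6):dx=+3,dy=+6->C; (2,7):dx=+2,dy=+2->C
  (2,8):dx=-1,dy=+4->D; (3,4):dx=-4,dy=+5->D; (3,5):dx=-8,dy=+7->D; (3,6):dx=-6,dy=+14->D
  (3,7):dx=-7,dy=+10->D; (3,8):dx=-10,dy=+12->D; (4,5):dx=-4,dy=+2->D; (4,6):dx=-2,dy=+9->D
  (4,7):dx=-3,dy=+5->D; (4,8):dx=-6,dy=+7->D; (5,6):dx=+2,dy=+7->C; (5,7):dx=+1,dy=+3->C
  (5,8):dx=-2,dy=+5->D; (6,7):dx=-1,dy=-4->C; (6,8):dx=-4,dy=-2->C; (7,8):dx=-3,dy=+2->D
Step 2: C = 7, D = 21, total pairs = 28.
Step 3: tau = (C - D)/(n(n-1)/2) = (7 - 21)/28 = -0.500000.
Step 4: Exact two-sided p-value (enumerate n! = 40320 permutations of y under H0): p = 0.108681.
Step 5: alpha = 0.1. fail to reject H0.

tau_b = -0.5000 (C=7, D=21), p = 0.108681, fail to reject H0.


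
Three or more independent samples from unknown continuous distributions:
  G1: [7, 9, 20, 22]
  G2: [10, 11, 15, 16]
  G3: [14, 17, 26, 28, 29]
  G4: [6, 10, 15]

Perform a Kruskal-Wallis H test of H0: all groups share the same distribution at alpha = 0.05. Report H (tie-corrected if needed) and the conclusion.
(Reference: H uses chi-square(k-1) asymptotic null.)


Step 1: Combine all N = 16 observations and assign midranks.
sorted (value, group, rank): (6,G4,1), (7,G1,2), (9,G1,3), (10,G2,4.5), (10,G4,4.5), (11,G2,6), (14,G3,7), (15,G2,8.5), (15,G4,8.5), (16,G2,10), (17,G3,11), (20,G1,12), (22,G1,13), (26,G3,14), (28,G3,15), (29,G3,16)
Step 2: Sum ranks within each group.
R_1 = 30 (n_1 = 4)
R_2 = 29 (n_2 = 4)
R_3 = 63 (n_3 = 5)
R_4 = 14 (n_4 = 3)
Step 3: H = 12/(N(N+1)) * sum(R_i^2/n_i) - 3(N+1)
     = 12/(16*17) * (30^2/4 + 29^2/4 + 63^2/5 + 14^2/3) - 3*17
     = 0.044118 * 1294.38 - 51
     = 6.105147.
Step 4: Ties present; correction factor C = 1 - 12/(16^3 - 16) = 0.997059. Corrected H = 6.105147 / 0.997059 = 6.123156.
Step 5: Under H0, H ~ chi^2(3); p-value = 0.105770.
Step 6: alpha = 0.05. fail to reject H0.

H = 6.1232, df = 3, p = 0.105770, fail to reject H0.


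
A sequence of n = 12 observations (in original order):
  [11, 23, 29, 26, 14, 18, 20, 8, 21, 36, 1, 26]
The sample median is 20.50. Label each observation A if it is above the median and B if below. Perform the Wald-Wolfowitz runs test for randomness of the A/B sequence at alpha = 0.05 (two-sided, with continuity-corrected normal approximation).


Step 1: Compute median = 20.50; label A = above, B = below.
Labels in order: BAAABBBBAABA  (n_A = 6, n_B = 6)
Step 2: Count runs R = 6.
Step 3: Under H0 (random ordering), E[R] = 2*n_A*n_B/(n_A+n_B) + 1 = 2*6*6/12 + 1 = 7.0000.
        Var[R] = 2*n_A*n_B*(2*n_A*n_B - n_A - n_B) / ((n_A+n_B)^2 * (n_A+n_B-1)) = 4320/1584 = 2.7273.
        SD[R] = 1.6514.
Step 4: Continuity-corrected z = (R + 0.5 - E[R]) / SD[R] = (6 + 0.5 - 7.0000) / 1.6514 = -0.3028.
Step 5: Two-sided p-value via normal approximation = 2*(1 - Phi(|z|)) = 0.762069.
Step 6: alpha = 0.05. fail to reject H0.

R = 6, z = -0.3028, p = 0.762069, fail to reject H0.


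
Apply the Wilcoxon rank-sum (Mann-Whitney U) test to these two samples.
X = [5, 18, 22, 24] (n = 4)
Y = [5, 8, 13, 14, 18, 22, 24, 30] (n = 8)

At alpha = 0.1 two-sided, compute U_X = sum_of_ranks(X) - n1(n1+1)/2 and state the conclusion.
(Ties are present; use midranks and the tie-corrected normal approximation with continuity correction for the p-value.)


Step 1: Combine and sort all 12 observations; assign midranks.
sorted (value, group): (5,X), (5,Y), (8,Y), (13,Y), (14,Y), (18,X), (18,Y), (22,X), (22,Y), (24,X), (24,Y), (30,Y)
ranks: 5->1.5, 5->1.5, 8->3, 13->4, 14->5, 18->6.5, 18->6.5, 22->8.5, 22->8.5, 24->10.5, 24->10.5, 30->12
Step 2: Rank sum for X: R1 = 1.5 + 6.5 + 8.5 + 10.5 = 27.
Step 3: U_X = R1 - n1(n1+1)/2 = 27 - 4*5/2 = 27 - 10 = 17.
       U_Y = n1*n2 - U_X = 32 - 17 = 15.
Step 4: Ties are present, so use the tie-corrected normal approximation (with continuity correction) for the p-value.
Step 5: p-value = 0.931847; compare to alpha = 0.1. fail to reject H0.

U_X = 17, p = 0.931847, fail to reject H0 at alpha = 0.1.


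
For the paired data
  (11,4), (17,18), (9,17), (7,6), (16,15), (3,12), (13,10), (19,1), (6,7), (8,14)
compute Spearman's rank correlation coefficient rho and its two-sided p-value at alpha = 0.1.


Step 1: Rank x and y separately (midranks; no ties here).
rank(x): 11->6, 17->9, 9->5, 7->3, 16->8, 3->1, 13->7, 19->10, 6->2, 8->4
rank(y): 4->2, 18->10, 17->9, 6->3, 15->8, 12->6, 10->5, 1->1, 7->4, 14->7
Step 2: d_i = R_x(i) - R_y(i); compute d_i^2.
  (6-2)^2=16, (9-10)^2=1, (5-9)^2=16, (3-3)^2=0, (8-8)^2=0, (1-6)^2=25, (7-5)^2=4, (10-1)^2=81, (2-4)^2=4, (4-7)^2=9
sum(d^2) = 156.
Step 3: rho = 1 - 6*156 / (10*(10^2 - 1)) = 1 - 936/990 = 0.054545.
Step 4: Under H0, t = rho * sqrt((n-2)/(1-rho^2)) = 0.1545 ~ t(8).
Step 5: Two-sided p-value from the t-distribution with 8 df = 0.881036.
Step 6: alpha = 0.1. fail to reject H0.

rho = 0.0545, p = 0.881036, fail to reject H0 at alpha = 0.1.


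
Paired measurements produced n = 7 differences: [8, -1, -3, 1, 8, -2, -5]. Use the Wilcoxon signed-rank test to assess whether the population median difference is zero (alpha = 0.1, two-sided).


Step 1: Drop any zero differences (none here) and take |d_i|.
|d| = [8, 1, 3, 1, 8, 2, 5]
Step 2: Midrank |d_i| (ties get averaged ranks).
ranks: |8|->6.5, |1|->1.5, |3|->4, |1|->1.5, |8|->6.5, |2|->3, |5|->5
Step 3: Attach original signs; sum ranks with positive sign and with negative sign.
W+ = 6.5 + 1.5 + 6.5 = 14.5
W- = 1.5 + 4 + 3 + 5 = 13.5
(Check: W+ + W- = 28 should equal n(n+1)/2 = 28.)
Step 4: Test statistic W = min(W+, W-) = 13.5.
Step 5: Ties in |d|, so use the tie-corrected normal approximation.
        E[W] = n(n+1)/4 = 7*8/4 = 14.
        Tie groups: |d|=1 (t=2), |d|=8 (t=2); sum(t^3 - t) = 12.
        Var[W] = n(n+1)(2n+1)/24 - sum(t^3-t)/48 = 840/24 - 12/48 = 34.75.
        z = (W - E[W]) / sqrt(Var[W]) = (13.5 - 14) / 5.8949 = -0.0848.
        Two-sided p = 2*Phi(z) = 0.932405.
Step 6: alpha = 0.1. fail to reject H0.

W+ = 14.5, W- = 13.5, W = min = 13.5, p = 0.932405, fail to reject H0.


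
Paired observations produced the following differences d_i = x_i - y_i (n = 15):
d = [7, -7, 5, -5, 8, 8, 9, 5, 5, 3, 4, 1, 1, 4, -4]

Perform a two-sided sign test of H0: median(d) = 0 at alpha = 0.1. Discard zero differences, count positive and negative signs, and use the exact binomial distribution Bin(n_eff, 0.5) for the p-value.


Step 1: Discard zero differences. Original n = 15; n_eff = number of nonzero differences = 15.
Nonzero differences (with sign): +7, -7, +5, -5, +8, +8, +9, +5, +5, +3, +4, +1, +1, +4, -4
Step 2: Count signs: positive = 12, negative = 3.
Step 3: Under H0: P(positive) = 0.5, so the number of positives S ~ Bin(15, 0.5).
Step 4: Two-sided exact p-value = sum of Bin(15,0.5) probabilities at or below the observed probability = 0.035156.
Step 5: alpha = 0.1. reject H0.

n_eff = 15, pos = 12, neg = 3, p = 0.035156, reject H0.


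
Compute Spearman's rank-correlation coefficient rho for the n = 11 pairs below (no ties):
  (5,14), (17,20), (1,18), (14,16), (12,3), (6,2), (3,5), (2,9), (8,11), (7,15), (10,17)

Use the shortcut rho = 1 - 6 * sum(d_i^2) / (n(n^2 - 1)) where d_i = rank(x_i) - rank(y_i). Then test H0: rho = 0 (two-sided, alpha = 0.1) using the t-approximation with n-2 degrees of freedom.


Step 1: Rank x and y separately (midranks; no ties here).
rank(x): 5->4, 17->11, 1->1, 14->10, 12->9, 6->5, 3->3, 2->2, 8->7, 7->6, 10->8
rank(y): 14->6, 20->11, 18->10, 16->8, 3->2, 2->1, 5->3, 9->4, 11->5, 15->7, 17->9
Step 2: d_i = R_x(i) - R_y(i); compute d_i^2.
  (4-6)^2=4, (11-11)^2=0, (1-10)^2=81, (10-8)^2=4, (9-2)^2=49, (5-1)^2=16, (3-3)^2=0, (2-4)^2=4, (7-5)^2=4, (6-7)^2=1, (8-9)^2=1
sum(d^2) = 164.
Step 3: rho = 1 - 6*164 / (11*(11^2 - 1)) = 1 - 984/1320 = 0.254545.
Step 4: Under H0, t = rho * sqrt((n-2)/(1-rho^2)) = 0.7896 ~ t(9).
Step 5: Two-sided p-value from the t-distribution with 9 df = 0.450037.
Step 6: alpha = 0.1. fail to reject H0.

rho = 0.2545, p = 0.450037, fail to reject H0 at alpha = 0.1.


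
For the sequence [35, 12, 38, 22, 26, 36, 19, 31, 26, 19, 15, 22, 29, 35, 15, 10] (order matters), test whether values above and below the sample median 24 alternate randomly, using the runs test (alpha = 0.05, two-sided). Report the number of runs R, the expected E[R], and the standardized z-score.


Step 1: Compute median = 24; label A = above, B = below.
Labels in order: ABABAABAABBBAABB  (n_A = 8, n_B = 8)
Step 2: Count runs R = 10.
Step 3: Under H0 (random ordering), E[R] = 2*n_A*n_B/(n_A+n_B) + 1 = 2*8*8/16 + 1 = 9.0000.
        Var[R] = 2*n_A*n_B*(2*n_A*n_B - n_A - n_B) / ((n_A+n_B)^2 * (n_A+n_B-1)) = 14336/3840 = 3.7333.
        SD[R] = 1.9322.
Step 4: Continuity-corrected z = (R - 0.5 - E[R]) / SD[R] = (10 - 0.5 - 9.0000) / 1.9322 = 0.2588.
Step 5: Two-sided p-value via normal approximation = 2*(1 - Phi(|z|)) = 0.795809.
Step 6: alpha = 0.05. fail to reject H0.

R = 10, z = 0.2588, p = 0.795809, fail to reject H0.


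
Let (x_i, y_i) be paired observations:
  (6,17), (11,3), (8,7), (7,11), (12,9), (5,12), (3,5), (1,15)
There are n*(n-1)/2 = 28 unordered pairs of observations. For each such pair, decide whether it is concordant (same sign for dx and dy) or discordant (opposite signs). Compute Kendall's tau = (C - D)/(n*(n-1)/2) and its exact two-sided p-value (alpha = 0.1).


Step 1: Enumerate the 28 unordered pairs (i,j) with i<j and classify each by sign(x_j-x_i) * sign(y_j-y_i).
  (1,2):dx=+5,dy=-14->D; (1,3):dx=+2,dy=-10->D; (1,4):dx=+1,dy=-6->D; (1,5):dx=+6,dy=-8->D
  (1,6):dx=-1,dy=-5->C; (1,7):dx=-3,dy=-12->C; (1,8):dx=-5,dy=-2->C; (2,3):dx=-3,dy=+4->D
  (2,4):dx=-4,dy=+8->D; (2,5):dx=+1,dy=+6->C; (2,6):dx=-6,dy=+9->D; (2,7):dx=-8,dy=+2->D
  (2,8):dx=-10,dy=+12->D; (3,4):dx=-1,dy=+4->D; (3,5):dx=+4,dy=+2->C; (3,6):dx=-3,dy=+5->D
  (3,7):dx=-5,dy=-2->C; (3,8):dx=-7,dy=+8->D; (4,5):dx=+5,dy=-2->D; (4,6):dx=-2,dy=+1->D
  (4,7):dx=-4,dy=-6->C; (4,8):dx=-6,dy=+4->D; (5,6):dx=-7,dy=+3->D; (5,7):dx=-9,dy=-4->C
  (5,8):dx=-11,dy=+6->D; (6,7):dx=-2,dy=-7->C; (6,8):dx=-4,dy=+3->D; (7,8):dx=-2,dy=+10->D
Step 2: C = 9, D = 19, total pairs = 28.
Step 3: tau = (C - D)/(n(n-1)/2) = (9 - 19)/28 = -0.357143.
Step 4: Exact two-sided p-value (enumerate n! = 40320 permutations of y under H0): p = 0.275099.
Step 5: alpha = 0.1. fail to reject H0.

tau_b = -0.3571 (C=9, D=19), p = 0.275099, fail to reject H0.


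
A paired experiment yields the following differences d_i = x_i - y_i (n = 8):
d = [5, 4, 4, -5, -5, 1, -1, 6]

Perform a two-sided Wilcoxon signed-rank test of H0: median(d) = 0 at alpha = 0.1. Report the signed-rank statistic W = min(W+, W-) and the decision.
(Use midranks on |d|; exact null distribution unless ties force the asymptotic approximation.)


Step 1: Drop any zero differences (none here) and take |d_i|.
|d| = [5, 4, 4, 5, 5, 1, 1, 6]
Step 2: Midrank |d_i| (ties get averaged ranks).
ranks: |5|->6, |4|->3.5, |4|->3.5, |5|->6, |5|->6, |1|->1.5, |1|->1.5, |6|->8
Step 3: Attach original signs; sum ranks with positive sign and with negative sign.
W+ = 6 + 3.5 + 3.5 + 1.5 + 8 = 22.5
W- = 6 + 6 + 1.5 = 13.5
(Check: W+ + W- = 36 should equal n(n+1)/2 = 36.)
Step 4: Test statistic W = min(W+, W-) = 13.5.
Step 5: Ties in |d|, so use the tie-corrected normal approximation.
        E[W] = n(n+1)/4 = 8*9/4 = 18.
        Tie groups: |d|=1 (t=2), |d|=4 (t=2), |d|=5 (t=3); sum(t^3 - t) = 36.
        Var[W] = n(n+1)(2n+1)/24 - sum(t^3-t)/48 = 1224/24 - 36/48 = 50.25.
        z = (W - E[W]) / sqrt(Var[W]) = (13.5 - 18) / 7.0887 = -0.6348.
        Two-sided p = 2*Phi(z) = 0.525552.
Step 6: alpha = 0.1. fail to reject H0.

W+ = 22.5, W- = 13.5, W = min = 13.5, p = 0.525552, fail to reject H0.


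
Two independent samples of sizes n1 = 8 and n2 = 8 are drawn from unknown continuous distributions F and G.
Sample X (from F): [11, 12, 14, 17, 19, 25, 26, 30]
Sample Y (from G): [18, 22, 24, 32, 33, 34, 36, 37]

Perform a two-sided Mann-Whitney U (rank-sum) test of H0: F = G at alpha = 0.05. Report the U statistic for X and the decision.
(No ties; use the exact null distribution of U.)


Step 1: Combine and sort all 16 observations; assign midranks.
sorted (value, group): (11,X), (12,X), (14,X), (17,X), (18,Y), (19,X), (22,Y), (24,Y), (25,X), (26,X), (30,X), (32,Y), (33,Y), (34,Y), (36,Y), (37,Y)
ranks: 11->1, 12->2, 14->3, 17->4, 18->5, 19->6, 22->7, 24->8, 25->9, 26->10, 30->11, 32->12, 33->13, 34->14, 36->15, 37->16
Step 2: Rank sum for X: R1 = 1 + 2 + 3 + 4 + 6 + 9 + 10 + 11 = 46.
Step 3: U_X = R1 - n1(n1+1)/2 = 46 - 8*9/2 = 46 - 36 = 10.
       U_Y = n1*n2 - U_X = 64 - 10 = 54.
Step 4: No ties, so the exact null distribution of U (based on enumerating the C(16,8) = 12870 equally likely rank assignments) gives the two-sided p-value.
Step 5: p-value = 0.020668; compare to alpha = 0.05. reject H0.

U_X = 10, p = 0.020668, reject H0 at alpha = 0.05.


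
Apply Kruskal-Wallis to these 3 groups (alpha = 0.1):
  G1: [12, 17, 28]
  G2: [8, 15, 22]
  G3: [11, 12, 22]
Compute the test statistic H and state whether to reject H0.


Step 1: Combine all N = 9 observations and assign midranks.
sorted (value, group, rank): (8,G2,1), (11,G3,2), (12,G1,3.5), (12,G3,3.5), (15,G2,5), (17,G1,6), (22,G2,7.5), (22,G3,7.5), (28,G1,9)
Step 2: Sum ranks within each group.
R_1 = 18.5 (n_1 = 3)
R_2 = 13.5 (n_2 = 3)
R_3 = 13 (n_3 = 3)
Step 3: H = 12/(N(N+1)) * sum(R_i^2/n_i) - 3(N+1)
     = 12/(9*10) * (18.5^2/3 + 13.5^2/3 + 13^2/3) - 3*10
     = 0.133333 * 231.167 - 30
     = 0.822222.
Step 4: Ties present; correction factor C = 1 - 12/(9^3 - 9) = 0.983333. Corrected H = 0.822222 / 0.983333 = 0.836158.
Step 5: Under H0, H ~ chi^2(2); p-value = 0.658310.
Step 6: alpha = 0.1. fail to reject H0.

H = 0.8362, df = 2, p = 0.658310, fail to reject H0.


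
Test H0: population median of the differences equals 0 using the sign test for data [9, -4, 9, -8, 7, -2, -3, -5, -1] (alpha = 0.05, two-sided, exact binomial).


Step 1: Discard zero differences. Original n = 9; n_eff = number of nonzero differences = 9.
Nonzero differences (with sign): +9, -4, +9, -8, +7, -2, -3, -5, -1
Step 2: Count signs: positive = 3, negative = 6.
Step 3: Under H0: P(positive) = 0.5, so the number of positives S ~ Bin(9, 0.5).
Step 4: Two-sided exact p-value = sum of Bin(9,0.5) probabilities at or below the observed probability = 0.507812.
Step 5: alpha = 0.05. fail to reject H0.

n_eff = 9, pos = 3, neg = 6, p = 0.507812, fail to reject H0.
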